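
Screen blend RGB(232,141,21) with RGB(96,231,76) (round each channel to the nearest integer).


Screen: C = 255 - (255-A)×(255-B)/255, rounded to nearest integer
R: 255 - (255-232)×(255-96)/255 = 255 - 3657/255 ≈ 255 - 14.341 = 240.659 → 241
G: 255 - (255-141)×(255-231)/255 = 255 - 2736/255 ≈ 255 - 10.729 = 244.271 → 244
B: 255 - (255-21)×(255-76)/255 = 255 - 41886/255 ≈ 255 - 164.259 = 90.741 → 91
= RGB(241, 244, 91)


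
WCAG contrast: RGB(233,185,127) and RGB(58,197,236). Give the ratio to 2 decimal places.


Linearize each sRGB channel c=v/255: c/12.92 if c ≤ 0.04045 else ((c+0.055)/1.055)^2.4
L = 0.2126×R_lin + 0.7152×G_lin + 0.0722×B_lin
Color 1 (233,185,127):
  R=233: 233/255≈0.9137 > 0.04045 → ((0.9137+0.055)/1.055)^2.4 ≈ 0.81485
  G=185: 185/255≈0.7255 > 0.04045 → ((0.7255+0.055)/1.055)^2.4 ≈ 0.48515
  B=127: 127/255≈0.4980 > 0.04045 → ((0.4980+0.055)/1.055)^2.4 ≈ 0.21223
  L1 = 0.2126×0.81485 + 0.7152×0.48515 + 0.0722×0.21223 ≈ 0.53554
Color 2 (58,197,236):
  R=58: 58/255≈0.2275 > 0.04045 → ((0.2275+0.055)/1.055)^2.4 ≈ 0.04231
  G=197: 197/255≈0.7725 > 0.04045 → ((0.7725+0.055)/1.055)^2.4 ≈ 0.55834
  B=236: 236/255≈0.9255 > 0.04045 → ((0.9255+0.055)/1.055)^2.4 ≈ 0.83880
  L2 = 0.2126×0.04231 + 0.7152×0.55834 + 0.0722×0.83880 ≈ 0.46888
Lighter = 0.53554, Darker = 0.46888
Ratio = (L_lighter + 0.05) / (L_darker + 0.05)
Ratio = (0.53554 + 0.05) / (0.46888 + 0.05) = 0.58554 / 0.51888 ≈ 1.1285
Ratio ≈ 1.13:1


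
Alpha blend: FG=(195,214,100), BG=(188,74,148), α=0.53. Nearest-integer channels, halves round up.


C = α×F + (1-α)×B, with 1-α = 0.47
R: 0.53×195 + 0.47×188 = 103.35 + 88.36 = 191.71 → 192
G: 0.53×214 + 0.47×74 = 113.42 + 34.78 = 148.20 → 148
B: 0.53×100 + 0.47×148 = 53.00 + 69.56 = 122.56 → 123
= RGB(192, 148, 123)


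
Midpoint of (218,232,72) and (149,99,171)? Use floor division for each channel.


Midpoint: each channel = ⌊(C₁+C₂)/2⌋
R: ⌊(218+149)/2⌋ = 183
G: ⌊(232+99)/2⌋ = 165
B: ⌊(72+171)/2⌋ = 121
= RGB(183, 165, 121)


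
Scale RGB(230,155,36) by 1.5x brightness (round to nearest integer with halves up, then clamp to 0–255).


Multiply each channel by 1.5, round half up, clamp to [0, 255]
R: 230×1.5 = 345 → clamp → 255
G: 155×1.5 = 232.5 → round → 233
B: 36×1.5 = 54
= RGB(255, 233, 54)


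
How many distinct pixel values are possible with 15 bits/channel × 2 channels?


Total bits = 15 bits/channel × 2 channels = 30 bits
Distinct pixel values = 2^30
= 1,073,741,824 pixel values


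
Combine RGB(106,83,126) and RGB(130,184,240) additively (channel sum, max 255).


Additive: each channel = min(255, C₁+C₂)
R: 106+130 = 236 → 236
G: 83+184 = 267 → 255
B: 126+240 = 366 → 255
= RGB(236, 255, 255)


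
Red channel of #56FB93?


Color: #56FB93
R = 56 = 86
G = FB = 251
B = 93 = 147
Red = 86


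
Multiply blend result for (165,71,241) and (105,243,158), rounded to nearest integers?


Multiply: C = A×B/255, rounded to nearest integer
R: 165×105/255 = 17325/255 ≈ 67.941 → 68
G: 71×243/255 = 17253/255 ≈ 67.659 → 68
B: 241×158/255 = 38078/255 ≈ 149.325 → 149
= RGB(68, 68, 149)


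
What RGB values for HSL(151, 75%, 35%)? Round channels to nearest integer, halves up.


H=151°, S=0.75, L=0.35
C = (1-|2L-1|)×S = (1-|-0.30|)×0.75 = 0.525
H' = H/60 = 151/60 ≈ 2.5167; X = C×(1-|H' mod 2 - 1|) = 0.27125
m = L - C/2 = 0.35 - 0.2625 = 0.0875
Sector ⌊H'⌋ = 2 → (R',G',B') = (0.0, 0.525, 0.27125)
RGB = ((R'+m)×255, (G'+m)×255, (B'+m)×255) = (22.3125, 156.1875, 91.48125)
Round half up → RGB(22, 156, 91)


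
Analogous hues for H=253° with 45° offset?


Base hue: 253°
Left analog: (253 - 45) mod 360 = 208°
Right analog: (253 + 45) mod 360 = 298°
Analogous hues = 208° and 298°


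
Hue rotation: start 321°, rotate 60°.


New hue = (H + rotation) mod 360
New hue = (321 + 60) mod 360
= 381 mod 360
= 21°


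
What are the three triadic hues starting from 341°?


Triadic: equally spaced at 120° intervals
H1 = 341°
H2 = (341 + 120) mod 360 = 101°
H3 = (341 + 240) mod 360 = 221°
Triadic = 341°, 101°, 221°


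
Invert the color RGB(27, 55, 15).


Invert: (255-R, 255-G, 255-B)
R: 255-27 = 228
G: 255-55 = 200
B: 255-15 = 240
= RGB(228, 200, 240)


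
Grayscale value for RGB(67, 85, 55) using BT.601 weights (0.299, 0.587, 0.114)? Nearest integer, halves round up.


Gray = 0.299×R + 0.587×G + 0.114×B
Gray = 0.299×67 + 0.587×85 + 0.114×55
Gray = 20.033 + 49.895 + 6.270
Gray = 76.198 → round half up → 76
Gray = 76


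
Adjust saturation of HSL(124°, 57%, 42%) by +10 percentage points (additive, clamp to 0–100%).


Original S = 57%
Adjustment = +10 percentage points
New S = 57 + (10) = 67
Clamp to [0, 100] → 67
= HSL(124°, 67%, 42%)


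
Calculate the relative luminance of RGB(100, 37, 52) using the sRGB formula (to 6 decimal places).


Linearize each channel (sRGB transfer function): c = v/255; c_lin = c/12.92 if c ≤ 0.04045, else ((c+0.055)/1.055)^2.4
  R: 100/255 ≈ 0.392157 > 0.04045 → ((0.392157+0.055)/1.055)^2.4 ≈ 0.127438
  G: 37/255 ≈ 0.145098 > 0.04045 → ((0.145098+0.055)/1.055)^2.4 ≈ 0.018500
  B: 52/255 ≈ 0.203922 > 0.04045 → ((0.203922+0.055)/1.055)^2.4 ≈ 0.034340
R_lin = 0.127438, G_lin = 0.018500, B_lin = 0.034340
L = 0.2126×R + 0.7152×G + 0.0722×B
L = 0.2126×0.127438 + 0.7152×0.018500 + 0.0722×0.034340
L ≈ 0.042804


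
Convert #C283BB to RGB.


C2 → 194 (R)
83 → 131 (G)
BB → 187 (B)
= RGB(194, 131, 187)


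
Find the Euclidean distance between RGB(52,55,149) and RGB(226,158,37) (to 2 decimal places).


d = √[(R₁-R₂)² + (G₁-G₂)² + (B₁-B₂)²]
d = √[(52-226)² + (55-158)² + (149-37)²]
d = √[30276 + 10609 + 12544]
d = √53429
d ≈ 231.15


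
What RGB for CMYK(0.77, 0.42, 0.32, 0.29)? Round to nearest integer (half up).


R = 255 × (1-C) × (1-K) = 255 × 0.23 × 0.71 = 41.6415 → 42
G = 255 × (1-M) × (1-K) = 255 × 0.58 × 0.71 = 105.009 → 105
B = 255 × (1-Y) × (1-K) = 255 × 0.68 × 0.71 = 123.114 → 123
= RGB(42, 105, 123)


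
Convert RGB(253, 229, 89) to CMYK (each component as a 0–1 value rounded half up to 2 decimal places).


R'=253/255≈0.9922, G'=229/255≈0.8980, B'=89/255≈0.3490
K = 1 - max(R',G',B') = 1 - 253/255 = 2/255 = 0.00784… → 0.01
(1-R'-K)/(1-K) simplifies to (max-R)/max with max = 253:
C = (253-253)/253 = 0/253 = 0 → 0.00
M = (253-229)/253 = 24/253 = 0.09486… → 0.09
Y = (253-89)/253 = 164/253 = 0.64822… → 0.65
= CMYK(0.00, 0.09, 0.65, 0.01)


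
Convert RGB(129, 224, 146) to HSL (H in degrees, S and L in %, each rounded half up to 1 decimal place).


Normalize: R'=129/255≈0.5059, G'=224/255≈0.8784, B'=146/255≈0.5725
Max=224/255, Min=129/255, Δ=Max-Min=95/255
L = (Max+Min)/2 = (224+129)/510 = 353/510 = 0.69215… → L = 69.2%
L > 0.5 → S = Δ/(2-Max-Min) = 95/(510-224-129) = 95/157 = 0.60509… → S = 60.5%
(the 1/255 factors cancel in S and H, so raw channel differences can be used)
Max is G' → H = 60 × ((B-R)/Δ + 2) = 60 × ((146-129)/95 + 2)
  17/95 + 2 = 0.1789… + 2 = 2.1789…
  H = 60 × 2.1789… = 130.736…° → H = 130.7°
= HSL(130.7°, 60.5%, 69.2%)


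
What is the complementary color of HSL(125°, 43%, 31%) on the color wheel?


Complement = opposite side of color wheel = hue + 180°
H' = (125 + 180) mod 360 = 305°
S and L unchanged.
= HSL(305°, 43%, 31%)


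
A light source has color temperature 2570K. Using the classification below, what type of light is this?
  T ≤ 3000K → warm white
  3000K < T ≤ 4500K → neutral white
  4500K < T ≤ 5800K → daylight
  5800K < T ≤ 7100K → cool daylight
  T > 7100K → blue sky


Temperature: 2570K
2570K ≤ 3000K → warm white
Classification: warm white


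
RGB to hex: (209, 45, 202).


R = 209 → D1 (hex)
G = 45 → 2D (hex)
B = 202 → CA (hex)
Hex = #D12DCA


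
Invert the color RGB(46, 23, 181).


Invert: (255-R, 255-G, 255-B)
R: 255-46 = 209
G: 255-23 = 232
B: 255-181 = 74
= RGB(209, 232, 74)


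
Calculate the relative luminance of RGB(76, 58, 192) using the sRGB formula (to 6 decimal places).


Linearize each channel (sRGB transfer function): c = v/255; c_lin = c/12.92 if c ≤ 0.04045, else ((c+0.055)/1.055)^2.4
  R: 76/255 ≈ 0.298039 > 0.04045 → ((0.298039+0.055)/1.055)^2.4 ≈ 0.072272
  G: 58/255 ≈ 0.227451 > 0.04045 → ((0.227451+0.055)/1.055)^2.4 ≈ 0.042311
  B: 192/255 ≈ 0.752941 > 0.04045 → ((0.752941+0.055)/1.055)^2.4 ≈ 0.527115
R_lin = 0.072272, G_lin = 0.042311, B_lin = 0.527115
L = 0.2126×R + 0.7152×G + 0.0722×B
L = 0.2126×0.072272 + 0.7152×0.042311 + 0.0722×0.527115
L ≈ 0.083684


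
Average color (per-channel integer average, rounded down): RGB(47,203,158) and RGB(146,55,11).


Midpoint: each channel = ⌊(C₁+C₂)/2⌋
R: ⌊(47+146)/2⌋ = 96
G: ⌊(203+55)/2⌋ = 129
B: ⌊(158+11)/2⌋ = 84
= RGB(96, 129, 84)


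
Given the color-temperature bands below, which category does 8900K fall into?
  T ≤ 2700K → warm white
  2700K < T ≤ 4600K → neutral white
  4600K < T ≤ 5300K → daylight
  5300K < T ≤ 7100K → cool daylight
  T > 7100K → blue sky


Temperature: 8900K
8900K > 7100K → blue sky
Classification: blue sky


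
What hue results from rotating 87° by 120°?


New hue = (H + rotation) mod 360
New hue = (87 + 120) mod 360
= 207 mod 360
= 207°


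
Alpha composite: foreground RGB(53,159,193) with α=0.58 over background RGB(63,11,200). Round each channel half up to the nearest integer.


C = α×F + (1-α)×B, with 1-α = 0.42
R: 0.58×53 + 0.42×63 = 30.74 + 26.46 = 57.20 → 57
G: 0.58×159 + 0.42×11 = 92.22 + 4.62 = 96.84 → 97
B: 0.58×193 + 0.42×200 = 111.94 + 84.00 = 195.94 → 196
= RGB(57, 97, 196)


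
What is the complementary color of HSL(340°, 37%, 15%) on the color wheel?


Complement = opposite side of color wheel = hue + 180°
H' = (340 + 180) mod 360 = 160°
S and L unchanged.
= HSL(160°, 37%, 15%)


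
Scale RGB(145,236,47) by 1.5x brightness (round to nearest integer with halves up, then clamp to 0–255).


Multiply each channel by 1.5, round half up, clamp to [0, 255]
R: 145×1.5 = 217.5 → round → 218
G: 236×1.5 = 354 → clamp → 255
B: 47×1.5 = 70.5 → round → 71
= RGB(218, 255, 71)


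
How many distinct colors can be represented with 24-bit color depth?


Colors = 2^bits = 2^24
= 16,777,216 colors


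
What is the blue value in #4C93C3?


Color: #4C93C3
R = 4C = 76
G = 93 = 147
B = C3 = 195
Blue = 195


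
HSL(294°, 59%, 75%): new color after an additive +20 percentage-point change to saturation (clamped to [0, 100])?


Original S = 59%
Adjustment = +20 percentage points
New S = 59 + (20) = 79
Clamp to [0, 100] → 79
= HSL(294°, 79%, 75%)


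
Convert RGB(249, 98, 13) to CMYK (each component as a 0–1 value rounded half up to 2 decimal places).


R'=249/255≈0.9765, G'=98/255≈0.3843, B'=13/255≈0.0510
K = 1 - max(R',G',B') = 1 - 249/255 = 6/255 = 0.02352… → 0.02
(1-R'-K)/(1-K) simplifies to (max-R)/max with max = 249:
C = (249-249)/249 = 0/249 = 0 → 0.00
M = (249-98)/249 = 151/249 = 0.60642… → 0.61
Y = (249-13)/249 = 236/249 = 0.94779… → 0.95
= CMYK(0.00, 0.61, 0.95, 0.02)


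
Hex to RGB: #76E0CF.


76 → 118 (R)
E0 → 224 (G)
CF → 207 (B)
= RGB(118, 224, 207)


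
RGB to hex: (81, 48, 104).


R = 81 → 51 (hex)
G = 48 → 30 (hex)
B = 104 → 68 (hex)
Hex = #513068


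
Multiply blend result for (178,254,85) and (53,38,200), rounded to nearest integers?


Multiply: C = A×B/255, rounded to nearest integer
R: 178×53/255 = 9434/255 ≈ 36.996 → 37
G: 254×38/255 = 9652/255 ≈ 37.851 → 38
B: 85×200/255 = 17000/255 ≈ 66.667 → 67
= RGB(37, 38, 67)


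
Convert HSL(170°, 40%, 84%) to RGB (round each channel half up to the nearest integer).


H=170°, S=0.40, L=0.84
C = (1-|2L-1|)×S = (1-|0.68|)×0.40 = 0.128
H' = H/60 = 170/60 ≈ 2.8333; X = C×(1-|H' mod 2 - 1|) ≈ 0.1067
m = L - C/2 = 0.84 - 0.064 = 0.776
Sector ⌊H'⌋ = 2 → (R',G',B') = (0.0, 0.128, ≈0.1067)
RGB = ((R'+m)×255, (G'+m)×255, (B'+m)×255) = (197.88, 230.52, 225.08)
Round half up → RGB(198, 231, 225)


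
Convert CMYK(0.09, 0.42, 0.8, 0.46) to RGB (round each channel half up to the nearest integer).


R = 255 × (1-C) × (1-K) = 255 × 0.91 × 0.54 = 125.307 → 125
G = 255 × (1-M) × (1-K) = 255 × 0.58 × 0.54 = 79.866 → 80
B = 255 × (1-Y) × (1-K) = 255 × 0.20 × 0.54 = 27.54 → 28
= RGB(125, 80, 28)


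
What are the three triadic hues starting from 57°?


Triadic: equally spaced at 120° intervals
H1 = 57°
H2 = (57 + 120) mod 360 = 177°
H3 = (57 + 240) mod 360 = 297°
Triadic = 57°, 177°, 297°


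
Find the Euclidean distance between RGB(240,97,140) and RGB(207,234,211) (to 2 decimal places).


d = √[(R₁-R₂)² + (G₁-G₂)² + (B₁-B₂)²]
d = √[(240-207)² + (97-234)² + (140-211)²]
d = √[1089 + 18769 + 5041]
d = √24899
d ≈ 157.79


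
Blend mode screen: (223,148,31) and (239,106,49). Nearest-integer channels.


Screen: C = 255 - (255-A)×(255-B)/255, rounded to nearest integer
R: 255 - (255-223)×(255-239)/255 = 255 - 512/255 ≈ 255 - 2.008 = 252.992 → 253
G: 255 - (255-148)×(255-106)/255 = 255 - 15943/255 ≈ 255 - 62.522 = 192.478 → 192
B: 255 - (255-31)×(255-49)/255 = 255 - 46144/255 ≈ 255 - 180.957 = 74.043 → 74
= RGB(253, 192, 74)


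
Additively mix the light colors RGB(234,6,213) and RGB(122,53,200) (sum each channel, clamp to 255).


Additive: each channel = min(255, C₁+C₂)
R: 234+122 = 356 → 255
G: 6+53 = 59 → 59
B: 213+200 = 413 → 255
= RGB(255, 59, 255)


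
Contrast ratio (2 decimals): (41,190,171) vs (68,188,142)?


Linearize each sRGB channel c=v/255: c/12.92 if c ≤ 0.04045 else ((c+0.055)/1.055)^2.4
L = 0.2126×R_lin + 0.7152×G_lin + 0.0722×B_lin
Color 1 (41,190,171):
  R=41: 41/255≈0.1608 > 0.04045 → ((0.1608+0.055)/1.055)^2.4 ≈ 0.02217
  G=190: 190/255≈0.7451 > 0.04045 → ((0.7451+0.055)/1.055)^2.4 ≈ 0.51492
  B=171: 171/255≈0.6706 > 0.04045 → ((0.6706+0.055)/1.055)^2.4 ≈ 0.40724
  L1 = 0.2126×0.02217 + 0.7152×0.51492 + 0.0722×0.40724 ≈ 0.40239
Color 2 (68,188,142):
  R=68: 68/255≈0.2667 > 0.04045 → ((0.2667+0.055)/1.055)^2.4 ≈ 0.05781
  G=188: 188/255≈0.7373 > 0.04045 → ((0.7373+0.055)/1.055)^2.4 ≈ 0.50289
  B=142: 142/255≈0.5569 > 0.04045 → ((0.5569+0.055)/1.055)^2.4 ≈ 0.27050
  L2 = 0.2126×0.05781 + 0.7152×0.50289 + 0.0722×0.27050 ≈ 0.39148
Lighter = 0.40239, Darker = 0.39148
Ratio = (L_lighter + 0.05) / (L_darker + 0.05)
Ratio = (0.40239 + 0.05) / (0.39148 + 0.05) = 0.45239 / 0.44148 ≈ 1.0247
Ratio ≈ 1.02:1


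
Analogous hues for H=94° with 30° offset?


Base hue: 94°
Left analog: (94 - 30) mod 360 = 64°
Right analog: (94 + 30) mod 360 = 124°
Analogous hues = 64° and 124°


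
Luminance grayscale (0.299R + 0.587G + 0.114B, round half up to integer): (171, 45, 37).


Gray = 0.299×R + 0.587×G + 0.114×B
Gray = 0.299×171 + 0.587×45 + 0.114×37
Gray = 51.129 + 26.415 + 4.218
Gray = 81.762 → round half up → 82
Gray = 82


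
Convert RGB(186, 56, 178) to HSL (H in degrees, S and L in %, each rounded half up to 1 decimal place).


Normalize: R'=186/255≈0.7294, G'=56/255≈0.2196, B'=178/255≈0.6980
Max=186/255, Min=56/255, Δ=Max-Min=130/255
L = (Max+Min)/2 = (186+56)/510 = 242/510 = 0.47450… → L = 47.5%
L ≤ 0.5 → S = Δ/(Max+Min) = 130/(186+56) = 130/242 = 0.53719… → S = 53.7%
(the 1/255 factors cancel in S and H, so raw channel differences can be used)
Max is R' → H = 60 × (((G-B)/Δ) mod 6) = 60 × (((56-178)/130) mod 6)
  (-122)/130 = -0.9384…; negative, so add 6 → 5.0615…
  H = 60 × 5.0615… = 303.692…° → H = 303.7°
= HSL(303.7°, 53.7%, 47.5%)


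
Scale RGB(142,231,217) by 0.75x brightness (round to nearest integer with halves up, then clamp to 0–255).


Multiply each channel by 0.75, round half up, clamp to [0, 255]
R: 142×0.75 = 106.5 → round → 107
G: 231×0.75 = 173.25 → round → 173
B: 217×0.75 = 162.75 → round → 163
= RGB(107, 173, 163)


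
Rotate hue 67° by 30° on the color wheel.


New hue = (H + rotation) mod 360
New hue = (67 + 30) mod 360
= 97 mod 360
= 97°


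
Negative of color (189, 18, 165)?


Invert: (255-R, 255-G, 255-B)
R: 255-189 = 66
G: 255-18 = 237
B: 255-165 = 90
= RGB(66, 237, 90)


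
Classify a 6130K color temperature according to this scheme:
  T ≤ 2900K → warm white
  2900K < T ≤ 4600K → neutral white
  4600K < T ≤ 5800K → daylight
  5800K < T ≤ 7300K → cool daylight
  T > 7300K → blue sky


Temperature: 6130K
5800K < 6130K ≤ 7300K → cool daylight
Classification: cool daylight


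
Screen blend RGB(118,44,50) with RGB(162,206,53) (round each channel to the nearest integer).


Screen: C = 255 - (255-A)×(255-B)/255, rounded to nearest integer
R: 255 - (255-118)×(255-162)/255 = 255 - 12741/255 ≈ 255 - 49.965 = 205.035 → 205
G: 255 - (255-44)×(255-206)/255 = 255 - 10339/255 ≈ 255 - 40.545 = 214.455 → 214
B: 255 - (255-50)×(255-53)/255 = 255 - 41410/255 ≈ 255 - 162.392 = 92.608 → 93
= RGB(205, 214, 93)


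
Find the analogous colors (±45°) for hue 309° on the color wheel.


Base hue: 309°
Left analog: (309 - 45) mod 360 = 264°
Right analog: (309 + 45) mod 360 = 354°
Analogous hues = 264° and 354°


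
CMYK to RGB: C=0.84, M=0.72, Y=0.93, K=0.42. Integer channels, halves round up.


R = 255 × (1-C) × (1-K) = 255 × 0.16 × 0.58 = 23.664 → 24
G = 255 × (1-M) × (1-K) = 255 × 0.28 × 0.58 = 41.412 → 41
B = 255 × (1-Y) × (1-K) = 255 × 0.07 × 0.58 = 10.353 → 10
= RGB(24, 41, 10)


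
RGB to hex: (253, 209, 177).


R = 253 → FD (hex)
G = 209 → D1 (hex)
B = 177 → B1 (hex)
Hex = #FDD1B1


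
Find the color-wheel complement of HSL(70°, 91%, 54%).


Complement = opposite side of color wheel = hue + 180°
H' = (70 + 180) mod 360 = 250°
S and L unchanged.
= HSL(250°, 91%, 54%)


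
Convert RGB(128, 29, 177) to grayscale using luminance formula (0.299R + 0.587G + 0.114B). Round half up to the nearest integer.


Gray = 0.299×R + 0.587×G + 0.114×B
Gray = 0.299×128 + 0.587×29 + 0.114×177
Gray = 38.272 + 17.023 + 20.178
Gray = 75.473 → round half up → 75
Gray = 75


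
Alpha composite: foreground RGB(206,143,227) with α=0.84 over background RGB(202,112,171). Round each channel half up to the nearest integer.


C = α×F + (1-α)×B, with 1-α = 0.16
R: 0.84×206 + 0.16×202 = 173.04 + 32.32 = 205.36 → 205
G: 0.84×143 + 0.16×112 = 120.12 + 17.92 = 138.04 → 138
B: 0.84×227 + 0.16×171 = 190.68 + 27.36 = 218.04 → 218
= RGB(205, 138, 218)


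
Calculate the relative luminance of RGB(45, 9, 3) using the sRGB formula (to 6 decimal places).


Linearize each channel (sRGB transfer function): c = v/255; c_lin = c/12.92 if c ≤ 0.04045, else ((c+0.055)/1.055)^2.4
  R: 45/255 ≈ 0.176471 > 0.04045 → ((0.176471+0.055)/1.055)^2.4 ≈ 0.026241
  G: 9/255 ≈ 0.035294 ≤ 0.04045 → 0.035294/12.92 ≈ 0.002732
  B: 3/255 ≈ 0.011765 ≤ 0.04045 → 0.011765/12.92 ≈ 0.000911
R_lin = 0.026241, G_lin = 0.002732, B_lin = 0.000911
L = 0.2126×R + 0.7152×G + 0.0722×B
L = 0.2126×0.026241 + 0.7152×0.002732 + 0.0722×0.000911
L ≈ 0.007598


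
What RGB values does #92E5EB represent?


92 → 146 (R)
E5 → 229 (G)
EB → 235 (B)
= RGB(146, 229, 235)


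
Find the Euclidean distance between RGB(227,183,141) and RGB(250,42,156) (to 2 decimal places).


d = √[(R₁-R₂)² + (G₁-G₂)² + (B₁-B₂)²]
d = √[(227-250)² + (183-42)² + (141-156)²]
d = √[529 + 19881 + 225]
d = √20635
d ≈ 143.65


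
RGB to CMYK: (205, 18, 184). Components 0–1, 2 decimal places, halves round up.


R'=205/255≈0.8039, G'=18/255≈0.0706, B'=184/255≈0.7216
K = 1 - max(R',G',B') = 1 - 205/255 = 50/255 = 0.19607… → 0.20
(1-R'-K)/(1-K) simplifies to (max-R)/max with max = 205:
C = (205-205)/205 = 0/205 = 0 → 0.00
M = (205-18)/205 = 187/205 = 0.91219… → 0.91
Y = (205-184)/205 = 21/205 = 0.10243… → 0.10
= CMYK(0.00, 0.91, 0.10, 0.20)


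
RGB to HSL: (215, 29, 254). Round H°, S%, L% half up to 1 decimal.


Normalize: R'=215/255≈0.8431, G'=29/255≈0.1137, B'=254/255≈0.9961
Max=254/255, Min=29/255, Δ=Max-Min=225/255
L = (Max+Min)/2 = (254+29)/510 = 283/510 = 0.55490… → L = 55.5%
L > 0.5 → S = Δ/(2-Max-Min) = 225/(510-254-29) = 225/227 = 0.99118… → S = 99.1%
(the 1/255 factors cancel in S and H, so raw channel differences can be used)
Max is B' → H = 60 × ((R-G)/Δ + 4) = 60 × ((215-29)/225 + 4)
  186/225 + 4 = 0.8266… + 4 = 4.8266…
  H = 60 × 4.8266… = 289.6° → H = 289.6°
= HSL(289.6°, 99.1%, 55.5%)


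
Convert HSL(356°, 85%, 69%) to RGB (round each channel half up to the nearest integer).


H=356°, S=0.85, L=0.69
C = (1-|2L-1|)×S = (1-|0.38|)×0.85 = 0.527
H' = H/60 = 356/60 ≈ 5.9333; X = C×(1-|H' mod 2 - 1|) ≈ 0.0351
m = L - C/2 = 0.69 - 0.2635 = 0.4265
Sector ⌊H'⌋ = 5 → (R',G',B') = (0.527, 0.0, ≈0.0351)
RGB = ((R'+m)×255, (G'+m)×255, (B'+m)×255) = (243.1425, 108.7575, 117.7165)
Round half up → RGB(243, 109, 118)


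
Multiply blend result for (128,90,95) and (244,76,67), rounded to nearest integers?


Multiply: C = A×B/255, rounded to nearest integer
R: 128×244/255 = 31232/255 ≈ 122.478 → 122
G: 90×76/255 = 6840/255 ≈ 26.824 → 27
B: 95×67/255 = 6365/255 ≈ 24.961 → 25
= RGB(122, 27, 25)


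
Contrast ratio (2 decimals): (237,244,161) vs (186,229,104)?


Linearize each sRGB channel c=v/255: c/12.92 if c ≤ 0.04045 else ((c+0.055)/1.055)^2.4
L = 0.2126×R_lin + 0.7152×G_lin + 0.0722×B_lin
Color 1 (237,244,161):
  R=237: 237/255≈0.9294 > 0.04045 → ((0.9294+0.055)/1.055)^2.4 ≈ 0.84687
  G=244: 244/255≈0.9569 > 0.04045 → ((0.9569+0.055)/1.055)^2.4 ≈ 0.90466
  B=161: 161/255≈0.6314 > 0.04045 → ((0.6314+0.055)/1.055)^2.4 ≈ 0.35640
  L1 = 0.2126×0.84687 + 0.7152×0.90466 + 0.0722×0.35640 ≈ 0.85279
Color 2 (186,229,104):
  R=186: 186/255≈0.7294 > 0.04045 → ((0.7294+0.055)/1.055)^2.4 ≈ 0.49102
  G=229: 229/255≈0.8980 > 0.04045 → ((0.8980+0.055)/1.055)^2.4 ≈ 0.78354
  B=104: 104/255≈0.4078 > 0.04045 → ((0.4078+0.055)/1.055)^2.4 ≈ 0.13843
  L2 = 0.2126×0.49102 + 0.7152×0.78354 + 0.0722×0.13843 ≈ 0.67477
Lighter = 0.85279, Darker = 0.67477
Ratio = (L_lighter + 0.05) / (L_darker + 0.05)
Ratio = (0.85279 + 0.05) / (0.67477 + 0.05) = 0.90279 / 0.72477 ≈ 1.2456
Ratio ≈ 1.25:1


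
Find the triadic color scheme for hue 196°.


Triadic: equally spaced at 120° intervals
H1 = 196°
H2 = (196 + 120) mod 360 = 316°
H3 = (196 + 240) mod 360 = 76°
Triadic = 196°, 316°, 76°


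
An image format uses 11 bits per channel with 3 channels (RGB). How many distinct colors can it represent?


Total bits = 11 bits/channel × 3 channels = 33 bits
Distinct colors = 2^33
= 8,589,934,592 colors


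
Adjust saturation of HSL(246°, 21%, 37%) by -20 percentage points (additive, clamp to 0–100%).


Original S = 21%
Adjustment = -20 percentage points
New S = 21 + (-20) = 1
Clamp to [0, 100] → 1
= HSL(246°, 1%, 37%)


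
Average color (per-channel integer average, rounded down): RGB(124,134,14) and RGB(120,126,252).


Midpoint: each channel = ⌊(C₁+C₂)/2⌋
R: ⌊(124+120)/2⌋ = 122
G: ⌊(134+126)/2⌋ = 130
B: ⌊(14+252)/2⌋ = 133
= RGB(122, 130, 133)


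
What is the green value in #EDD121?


Color: #EDD121
R = ED = 237
G = D1 = 209
B = 21 = 33
Green = 209


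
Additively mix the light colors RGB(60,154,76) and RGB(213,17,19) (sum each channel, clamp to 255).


Additive: each channel = min(255, C₁+C₂)
R: 60+213 = 273 → 255
G: 154+17 = 171 → 171
B: 76+19 = 95 → 95
= RGB(255, 171, 95)


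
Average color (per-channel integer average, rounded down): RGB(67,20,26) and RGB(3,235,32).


Midpoint: each channel = ⌊(C₁+C₂)/2⌋
R: ⌊(67+3)/2⌋ = 35
G: ⌊(20+235)/2⌋ = 127
B: ⌊(26+32)/2⌋ = 29
= RGB(35, 127, 29)


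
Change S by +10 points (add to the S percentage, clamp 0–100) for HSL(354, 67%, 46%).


Original S = 67%
Adjustment = +10 percentage points
New S = 67 + (10) = 77
Clamp to [0, 100] → 77
= HSL(354°, 77%, 46%)


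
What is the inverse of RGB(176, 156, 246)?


Invert: (255-R, 255-G, 255-B)
R: 255-176 = 79
G: 255-156 = 99
B: 255-246 = 9
= RGB(79, 99, 9)


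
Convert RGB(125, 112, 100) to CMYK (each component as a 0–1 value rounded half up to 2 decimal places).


R'=125/255≈0.4902, G'=112/255≈0.4392, B'=100/255≈0.3922
K = 1 - max(R',G',B') = 1 - 125/255 = 130/255 = 0.50980… → 0.51
(1-R'-K)/(1-K) simplifies to (max-R)/max with max = 125:
C = (125-125)/125 = 0/125 = 0 → 0.00
M = (125-112)/125 = 13/125 = 0.104 → 0.10
Y = (125-100)/125 = 25/125 = 0.2 → 0.20
= CMYK(0.00, 0.10, 0.20, 0.51)


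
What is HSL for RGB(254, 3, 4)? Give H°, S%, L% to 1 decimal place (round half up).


Normalize: R'=254/255≈0.9961, G'=3/255≈0.0118, B'=4/255≈0.0157
Max=254/255, Min=3/255, Δ=Max-Min=251/255
L = (Max+Min)/2 = (254+3)/510 = 257/510 = 0.50392… → L = 50.4%
L > 0.5 → S = Δ/(2-Max-Min) = 251/(510-254-3) = 251/253 = 0.99209… → S = 99.2%
(the 1/255 factors cancel in S and H, so raw channel differences can be used)
Max is R' → H = 60 × (((G-B)/Δ) mod 6) = 60 × (((3-4)/251) mod 6)
  (-1)/251 = -0.0039…; negative, so add 6 → 5.9960…
  H = 60 × 5.9960… = 359.760…° → H = 359.8°
= HSL(359.8°, 99.2%, 50.4%)


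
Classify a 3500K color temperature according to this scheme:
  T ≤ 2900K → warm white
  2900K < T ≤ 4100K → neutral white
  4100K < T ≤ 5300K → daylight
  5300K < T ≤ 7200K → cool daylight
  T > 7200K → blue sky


Temperature: 3500K
2900K < 3500K ≤ 4100K → neutral white
Classification: neutral white


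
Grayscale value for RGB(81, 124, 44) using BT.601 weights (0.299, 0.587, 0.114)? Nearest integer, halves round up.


Gray = 0.299×R + 0.587×G + 0.114×B
Gray = 0.299×81 + 0.587×124 + 0.114×44
Gray = 24.219 + 72.788 + 5.016
Gray = 102.023 → round half up → 102
Gray = 102


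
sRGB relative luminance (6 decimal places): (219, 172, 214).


Linearize each channel (sRGB transfer function): c = v/255; c_lin = c/12.92 if c ≤ 0.04045, else ((c+0.055)/1.055)^2.4
  R: 219/255 ≈ 0.858824 > 0.04045 → ((0.858824+0.055)/1.055)^2.4 ≈ 0.708376
  G: 172/255 ≈ 0.674510 > 0.04045 → ((0.674510+0.055)/1.055)^2.4 ≈ 0.412543
  B: 214/255 ≈ 0.839216 > 0.04045 → ((0.839216+0.055)/1.055)^2.4 ≈ 0.672443
R_lin = 0.708376, G_lin = 0.412543, B_lin = 0.672443
L = 0.2126×R + 0.7152×G + 0.0722×B
L = 0.2126×0.708376 + 0.7152×0.412543 + 0.0722×0.672443
L ≈ 0.494202


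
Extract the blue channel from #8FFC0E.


Color: #8FFC0E
R = 8F = 143
G = FC = 252
B = 0E = 14
Blue = 14


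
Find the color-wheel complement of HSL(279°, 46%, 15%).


Complement = opposite side of color wheel = hue + 180°
H' = (279 + 180) mod 360 = 99°
S and L unchanged.
= HSL(99°, 46%, 15%)


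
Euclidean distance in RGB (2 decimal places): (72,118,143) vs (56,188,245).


d = √[(R₁-R₂)² + (G₁-G₂)² + (B₁-B₂)²]
d = √[(72-56)² + (118-188)² + (143-245)²]
d = √[256 + 4900 + 10404]
d = √15560
d ≈ 124.74


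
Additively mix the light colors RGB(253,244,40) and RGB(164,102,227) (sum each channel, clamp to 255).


Additive: each channel = min(255, C₁+C₂)
R: 253+164 = 417 → 255
G: 244+102 = 346 → 255
B: 40+227 = 267 → 255
= RGB(255, 255, 255)


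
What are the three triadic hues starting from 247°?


Triadic: equally spaced at 120° intervals
H1 = 247°
H2 = (247 + 120) mod 360 = 7°
H3 = (247 + 240) mod 360 = 127°
Triadic = 247°, 7°, 127°


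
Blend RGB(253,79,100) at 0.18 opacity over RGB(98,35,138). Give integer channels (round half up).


C = α×F + (1-α)×B, with 1-α = 0.82
R: 0.18×253 + 0.82×98 = 45.54 + 80.36 = 125.90 → 126
G: 0.18×79 + 0.82×35 = 14.22 + 28.70 = 42.92 → 43
B: 0.18×100 + 0.82×138 = 18.00 + 113.16 = 131.16 → 131
= RGB(126, 43, 131)


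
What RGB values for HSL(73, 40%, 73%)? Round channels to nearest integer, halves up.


H=73°, S=0.40, L=0.73
C = (1-|2L-1|)×S = (1-|0.46|)×0.40 = 0.216
H' = H/60 = 73/60 ≈ 1.2167; X = C×(1-|H' mod 2 - 1|) = 0.1692
m = L - C/2 = 0.73 - 0.108 = 0.622
Sector ⌊H'⌋ = 1 → (R',G',B') = (0.1692, 0.216, 0.0)
RGB = ((R'+m)×255, (G'+m)×255, (B'+m)×255) = (201.756, 213.69, 158.61)
Round half up → RGB(202, 214, 159)


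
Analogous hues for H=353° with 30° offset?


Base hue: 353°
Left analog: (353 - 30) mod 360 = 323°
Right analog: (353 + 30) mod 360 = 23°
Analogous hues = 323° and 23°


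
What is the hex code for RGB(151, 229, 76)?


R = 151 → 97 (hex)
G = 229 → E5 (hex)
B = 76 → 4C (hex)
Hex = #97E54C


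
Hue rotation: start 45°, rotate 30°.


New hue = (H + rotation) mod 360
New hue = (45 + 30) mod 360
= 75 mod 360
= 75°


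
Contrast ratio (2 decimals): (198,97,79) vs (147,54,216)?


Linearize each sRGB channel c=v/255: c/12.92 if c ≤ 0.04045 else ((c+0.055)/1.055)^2.4
L = 0.2126×R_lin + 0.7152×G_lin + 0.0722×B_lin
Color 1 (198,97,79):
  R=198: 198/255≈0.7765 > 0.04045 → ((0.7765+0.055)/1.055)^2.4 ≈ 0.56471
  G=97: 97/255≈0.3804 > 0.04045 → ((0.3804+0.055)/1.055)^2.4 ≈ 0.11954
  B=79: 79/255≈0.3098 > 0.04045 → ((0.3098+0.055)/1.055)^2.4 ≈ 0.07819
  L1 = 0.2126×0.56471 + 0.7152×0.11954 + 0.0722×0.07819 ≈ 0.21120
Color 2 (147,54,216):
  R=147: 147/255≈0.5765 > 0.04045 → ((0.5765+0.055)/1.055)^2.4 ≈ 0.29177
  G=54: 54/255≈0.2118 > 0.04045 → ((0.2118+0.055)/1.055)^2.4 ≈ 0.03689
  B=216: 216/255≈0.8471 > 0.04045 → ((0.8471+0.055)/1.055)^2.4 ≈ 0.68669
  L2 = 0.2126×0.29177 + 0.7152×0.03689 + 0.0722×0.68669 ≈ 0.13799
Lighter = 0.21120, Darker = 0.13799
Ratio = (L_lighter + 0.05) / (L_darker + 0.05)
Ratio = (0.21120 + 0.05) / (0.13799 + 0.05) = 0.26120 / 0.18799 ≈ 1.3894
Ratio ≈ 1.39:1


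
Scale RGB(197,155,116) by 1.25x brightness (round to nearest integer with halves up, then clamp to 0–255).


Multiply each channel by 1.25, round half up, clamp to [0, 255]
R: 197×1.25 = 246.25 → round → 246
G: 155×1.25 = 193.75 → round → 194
B: 116×1.25 = 145
= RGB(246, 194, 145)


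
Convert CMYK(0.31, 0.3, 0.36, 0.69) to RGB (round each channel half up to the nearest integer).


R = 255 × (1-C) × (1-K) = 255 × 0.69 × 0.31 = 54.5445 → 55
G = 255 × (1-M) × (1-K) = 255 × 0.70 × 0.31 = 55.335 → 55
B = 255 × (1-Y) × (1-K) = 255 × 0.64 × 0.31 = 50.592 → 51
= RGB(55, 55, 51)


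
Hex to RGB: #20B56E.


20 → 32 (R)
B5 → 181 (G)
6E → 110 (B)
= RGB(32, 181, 110)


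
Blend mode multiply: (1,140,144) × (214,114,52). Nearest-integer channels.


Multiply: C = A×B/255, rounded to nearest integer
R: 1×214/255 = 214/255 ≈ 0.839 → 1
G: 140×114/255 = 15960/255 ≈ 62.588 → 63
B: 144×52/255 = 7488/255 ≈ 29.365 → 29
= RGB(1, 63, 29)


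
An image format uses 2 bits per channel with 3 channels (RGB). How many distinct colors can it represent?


Total bits = 2 bits/channel × 3 channels = 6 bits
Distinct colors = 2^6
= 64 colors


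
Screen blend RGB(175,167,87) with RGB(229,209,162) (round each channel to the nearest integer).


Screen: C = 255 - (255-A)×(255-B)/255, rounded to nearest integer
R: 255 - (255-175)×(255-229)/255 = 255 - 2080/255 ≈ 255 - 8.157 = 246.843 → 247
G: 255 - (255-167)×(255-209)/255 = 255 - 4048/255 ≈ 255 - 15.875 = 239.125 → 239
B: 255 - (255-87)×(255-162)/255 = 255 - 15624/255 ≈ 255 - 61.271 = 193.729 → 194
= RGB(247, 239, 194)


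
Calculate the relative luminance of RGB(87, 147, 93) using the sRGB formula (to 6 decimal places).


Linearize each channel (sRGB transfer function): c = v/255; c_lin = c/12.92 if c ≤ 0.04045, else ((c+0.055)/1.055)^2.4
  R: 87/255 ≈ 0.341176 > 0.04045 → ((0.341176+0.055)/1.055)^2.4 ≈ 0.095307
  G: 147/255 ≈ 0.576471 > 0.04045 → ((0.576471+0.055)/1.055)^2.4 ≈ 0.291771
  B: 93/255 ≈ 0.364706 > 0.04045 → ((0.364706+0.055)/1.055)^2.4 ≈ 0.109462
R_lin = 0.095307, G_lin = 0.291771, B_lin = 0.109462
L = 0.2126×R + 0.7152×G + 0.0722×B
L = 0.2126×0.095307 + 0.7152×0.291771 + 0.0722×0.109462
L ≈ 0.236840


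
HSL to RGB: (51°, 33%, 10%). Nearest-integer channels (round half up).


H=51°, S=0.33, L=0.10
C = (1-|2L-1|)×S = (1-|-0.80|)×0.33 = 0.066
H' = H/60 = 51/60 ≈ 0.8500; X = C×(1-|H' mod 2 - 1|) = 0.0561
m = L - C/2 = 0.10 - 0.033 = 0.067
Sector ⌊H'⌋ = 0 → (R',G',B') = (0.066, 0.0561, 0.0)
RGB = ((R'+m)×255, (G'+m)×255, (B'+m)×255) = (33.915, 31.3905, 17.085)
Round half up → RGB(34, 31, 17)


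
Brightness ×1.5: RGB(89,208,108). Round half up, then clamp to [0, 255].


Multiply each channel by 1.5, round half up, clamp to [0, 255]
R: 89×1.5 = 133.5 → round → 134
G: 208×1.5 = 312 → clamp → 255
B: 108×1.5 = 162
= RGB(134, 255, 162)


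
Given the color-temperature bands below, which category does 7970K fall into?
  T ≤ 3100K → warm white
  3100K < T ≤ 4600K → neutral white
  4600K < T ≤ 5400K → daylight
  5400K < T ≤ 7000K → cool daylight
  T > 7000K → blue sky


Temperature: 7970K
7970K > 7000K → blue sky
Classification: blue sky


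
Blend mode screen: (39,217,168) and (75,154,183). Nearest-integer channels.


Screen: C = 255 - (255-A)×(255-B)/255, rounded to nearest integer
R: 255 - (255-39)×(255-75)/255 = 255 - 38880/255 ≈ 255 - 152.471 = 102.529 → 103
G: 255 - (255-217)×(255-154)/255 = 255 - 3838/255 ≈ 255 - 15.051 = 239.949 → 240
B: 255 - (255-168)×(255-183)/255 = 255 - 6264/255 ≈ 255 - 24.565 = 230.435 → 230
= RGB(103, 240, 230)


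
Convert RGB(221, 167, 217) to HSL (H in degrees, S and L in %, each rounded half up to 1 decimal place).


Normalize: R'=221/255≈0.8667, G'=167/255≈0.6549, B'=217/255≈0.8510
Max=221/255, Min=167/255, Δ=Max-Min=54/255
L = (Max+Min)/2 = (221+167)/510 = 388/510 = 0.76078… → L = 76.1%
L > 0.5 → S = Δ/(2-Max-Min) = 54/(510-221-167) = 54/122 = 0.44262… → S = 44.3%
(the 1/255 factors cancel in S and H, so raw channel differences can be used)
Max is R' → H = 60 × (((G-B)/Δ) mod 6) = 60 × (((167-217)/54) mod 6)
  (-50)/54 = -0.9259…; negative, so add 6 → 5.0740…
  H = 60 × 5.0740… = 304.444…° → H = 304.4°
= HSL(304.4°, 44.3%, 76.1%)


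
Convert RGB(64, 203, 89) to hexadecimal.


R = 64 → 40 (hex)
G = 203 → CB (hex)
B = 89 → 59 (hex)
Hex = #40CB59


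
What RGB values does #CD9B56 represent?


CD → 205 (R)
9B → 155 (G)
56 → 86 (B)
= RGB(205, 155, 86)


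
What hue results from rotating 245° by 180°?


New hue = (H + rotation) mod 360
New hue = (245 + 180) mod 360
= 425 mod 360
= 65°


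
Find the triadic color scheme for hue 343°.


Triadic: equally spaced at 120° intervals
H1 = 343°
H2 = (343 + 120) mod 360 = 103°
H3 = (343 + 240) mod 360 = 223°
Triadic = 343°, 103°, 223°


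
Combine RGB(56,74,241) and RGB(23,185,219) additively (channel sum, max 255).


Additive: each channel = min(255, C₁+C₂)
R: 56+23 = 79 → 79
G: 74+185 = 259 → 255
B: 241+219 = 460 → 255
= RGB(79, 255, 255)


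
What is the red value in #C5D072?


Color: #C5D072
R = C5 = 197
G = D0 = 208
B = 72 = 114
Red = 197


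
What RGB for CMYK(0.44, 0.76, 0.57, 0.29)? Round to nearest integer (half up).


R = 255 × (1-C) × (1-K) = 255 × 0.56 × 0.71 = 101.388 → 101
G = 255 × (1-M) × (1-K) = 255 × 0.24 × 0.71 = 43.452 → 43
B = 255 × (1-Y) × (1-K) = 255 × 0.43 × 0.71 = 77.8515 → 78
= RGB(101, 43, 78)


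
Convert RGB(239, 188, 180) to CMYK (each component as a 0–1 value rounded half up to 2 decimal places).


R'=239/255≈0.9373, G'=188/255≈0.7373, B'=180/255≈0.7059
K = 1 - max(R',G',B') = 1 - 239/255 = 16/255 = 0.06274… → 0.06
(1-R'-K)/(1-K) simplifies to (max-R)/max with max = 239:
C = (239-239)/239 = 0/239 = 0 → 0.00
M = (239-188)/239 = 51/239 = 0.21338… → 0.21
Y = (239-180)/239 = 59/239 = 0.24686… → 0.25
= CMYK(0.00, 0.21, 0.25, 0.06)


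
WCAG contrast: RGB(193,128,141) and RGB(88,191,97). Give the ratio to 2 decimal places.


Linearize each sRGB channel c=v/255: c/12.92 if c ≤ 0.04045 else ((c+0.055)/1.055)^2.4
L = 0.2126×R_lin + 0.7152×G_lin + 0.0722×B_lin
Color 1 (193,128,141):
  R=193: 193/255≈0.7569 > 0.04045 → ((0.7569+0.055)/1.055)^2.4 ≈ 0.53328
  G=128: 128/255≈0.5020 > 0.04045 → ((0.5020+0.055)/1.055)^2.4 ≈ 0.21586
  B=141: 141/255≈0.5529 > 0.04045 → ((0.5529+0.055)/1.055)^2.4 ≈ 0.26636
  L1 = 0.2126×0.53328 + 0.7152×0.21586 + 0.0722×0.26636 ≈ 0.28699
Color 2 (88,191,97):
  R=88: 88/255≈0.3451 > 0.04045 → ((0.3451+0.055)/1.055)^2.4 ≈ 0.09759
  G=191: 191/255≈0.7490 > 0.04045 → ((0.7490+0.055)/1.055)^2.4 ≈ 0.52100
  B=97: 97/255≈0.3804 > 0.04045 → ((0.3804+0.055)/1.055)^2.4 ≈ 0.11954
  L2 = 0.2126×0.09759 + 0.7152×0.52100 + 0.0722×0.11954 ≈ 0.40199
Lighter = 0.40199, Darker = 0.28699
Ratio = (L_lighter + 0.05) / (L_darker + 0.05)
Ratio = (0.40199 + 0.05) / (0.28699 + 0.05) = 0.45199 / 0.33699 ≈ 1.3413
Ratio ≈ 1.34:1


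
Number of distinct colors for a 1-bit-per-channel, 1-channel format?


Total bits = 1 bits/channel × 1 channels = 1 bits
Distinct colors = 2^1
= 2 colors


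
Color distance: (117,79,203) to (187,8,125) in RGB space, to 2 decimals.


d = √[(R₁-R₂)² + (G₁-G₂)² + (B₁-B₂)²]
d = √[(117-187)² + (79-8)² + (203-125)²]
d = √[4900 + 5041 + 6084]
d = √16025
d ≈ 126.59


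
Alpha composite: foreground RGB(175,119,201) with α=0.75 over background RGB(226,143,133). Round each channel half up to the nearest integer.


C = α×F + (1-α)×B, with 1-α = 0.25
R: 0.75×175 + 0.25×226 = 131.25 + 56.50 = 187.75 → 188
G: 0.75×119 + 0.25×143 = 89.25 + 35.75 = 125.00 → 125
B: 0.75×201 + 0.25×133 = 150.75 + 33.25 = 184.00 → 184
= RGB(188, 125, 184)


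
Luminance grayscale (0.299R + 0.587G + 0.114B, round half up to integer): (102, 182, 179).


Gray = 0.299×R + 0.587×G + 0.114×B
Gray = 0.299×102 + 0.587×182 + 0.114×179
Gray = 30.498 + 106.834 + 20.406
Gray = 157.738 → round half up → 158
Gray = 158


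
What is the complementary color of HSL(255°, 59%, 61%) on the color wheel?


Complement = opposite side of color wheel = hue + 180°
H' = (255 + 180) mod 360 = 75°
S and L unchanged.
= HSL(75°, 59%, 61%)


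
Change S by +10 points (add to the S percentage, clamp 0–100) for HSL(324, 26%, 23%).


Original S = 26%
Adjustment = +10 percentage points
New S = 26 + (10) = 36
Clamp to [0, 100] → 36
= HSL(324°, 36%, 23%)


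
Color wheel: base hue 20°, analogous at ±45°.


Base hue: 20°
Left analog: (20 - 45) mod 360 = 335°
Right analog: (20 + 45) mod 360 = 65°
Analogous hues = 335° and 65°


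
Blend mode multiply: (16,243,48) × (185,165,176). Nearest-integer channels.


Multiply: C = A×B/255, rounded to nearest integer
R: 16×185/255 = 2960/255 ≈ 11.608 → 12
G: 243×165/255 = 40095/255 ≈ 157.235 → 157
B: 48×176/255 = 8448/255 ≈ 33.129 → 33
= RGB(12, 157, 33)


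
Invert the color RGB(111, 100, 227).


Invert: (255-R, 255-G, 255-B)
R: 255-111 = 144
G: 255-100 = 155
B: 255-227 = 28
= RGB(144, 155, 28)


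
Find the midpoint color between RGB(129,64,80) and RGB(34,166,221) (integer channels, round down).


Midpoint: each channel = ⌊(C₁+C₂)/2⌋
R: ⌊(129+34)/2⌋ = 81
G: ⌊(64+166)/2⌋ = 115
B: ⌊(80+221)/2⌋ = 150
= RGB(81, 115, 150)


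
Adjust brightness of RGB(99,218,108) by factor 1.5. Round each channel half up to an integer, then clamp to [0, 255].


Multiply each channel by 1.5, round half up, clamp to [0, 255]
R: 99×1.5 = 148.5 → round → 149
G: 218×1.5 = 327 → clamp → 255
B: 108×1.5 = 162
= RGB(149, 255, 162)
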